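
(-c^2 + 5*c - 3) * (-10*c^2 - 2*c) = 10*c^4 - 48*c^3 + 20*c^2 + 6*c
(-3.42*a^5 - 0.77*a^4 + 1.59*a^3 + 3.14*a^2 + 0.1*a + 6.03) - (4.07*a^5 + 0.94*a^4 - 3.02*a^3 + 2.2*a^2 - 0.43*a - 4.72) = -7.49*a^5 - 1.71*a^4 + 4.61*a^3 + 0.94*a^2 + 0.53*a + 10.75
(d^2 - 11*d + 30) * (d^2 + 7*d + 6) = d^4 - 4*d^3 - 41*d^2 + 144*d + 180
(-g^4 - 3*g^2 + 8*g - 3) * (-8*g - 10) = 8*g^5 + 10*g^4 + 24*g^3 - 34*g^2 - 56*g + 30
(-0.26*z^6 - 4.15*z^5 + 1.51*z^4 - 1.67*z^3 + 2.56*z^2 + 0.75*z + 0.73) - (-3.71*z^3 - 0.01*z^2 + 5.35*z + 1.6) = -0.26*z^6 - 4.15*z^5 + 1.51*z^4 + 2.04*z^3 + 2.57*z^2 - 4.6*z - 0.87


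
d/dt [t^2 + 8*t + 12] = 2*t + 8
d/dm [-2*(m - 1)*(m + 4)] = -4*m - 6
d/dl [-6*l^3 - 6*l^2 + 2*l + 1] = -18*l^2 - 12*l + 2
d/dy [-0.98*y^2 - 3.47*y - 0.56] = -1.96*y - 3.47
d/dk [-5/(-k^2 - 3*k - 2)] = 5*(-2*k - 3)/(k^2 + 3*k + 2)^2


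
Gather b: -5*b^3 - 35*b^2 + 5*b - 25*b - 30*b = -5*b^3 - 35*b^2 - 50*b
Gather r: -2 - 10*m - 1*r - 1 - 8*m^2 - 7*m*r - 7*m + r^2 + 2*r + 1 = -8*m^2 - 17*m + r^2 + r*(1 - 7*m) - 2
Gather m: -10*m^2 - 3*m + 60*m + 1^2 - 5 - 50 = -10*m^2 + 57*m - 54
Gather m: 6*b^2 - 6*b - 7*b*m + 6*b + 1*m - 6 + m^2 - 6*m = 6*b^2 + m^2 + m*(-7*b - 5) - 6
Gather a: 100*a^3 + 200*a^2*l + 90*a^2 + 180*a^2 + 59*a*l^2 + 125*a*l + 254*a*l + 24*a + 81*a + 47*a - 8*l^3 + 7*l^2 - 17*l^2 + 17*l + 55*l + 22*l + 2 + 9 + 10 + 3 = 100*a^3 + a^2*(200*l + 270) + a*(59*l^2 + 379*l + 152) - 8*l^3 - 10*l^2 + 94*l + 24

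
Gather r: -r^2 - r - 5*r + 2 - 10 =-r^2 - 6*r - 8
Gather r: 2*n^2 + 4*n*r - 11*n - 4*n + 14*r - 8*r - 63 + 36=2*n^2 - 15*n + r*(4*n + 6) - 27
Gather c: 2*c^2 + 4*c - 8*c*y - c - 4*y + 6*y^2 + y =2*c^2 + c*(3 - 8*y) + 6*y^2 - 3*y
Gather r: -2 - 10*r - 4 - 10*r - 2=-20*r - 8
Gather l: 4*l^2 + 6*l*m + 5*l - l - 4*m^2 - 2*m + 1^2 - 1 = 4*l^2 + l*(6*m + 4) - 4*m^2 - 2*m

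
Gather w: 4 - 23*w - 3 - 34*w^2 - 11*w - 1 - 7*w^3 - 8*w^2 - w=-7*w^3 - 42*w^2 - 35*w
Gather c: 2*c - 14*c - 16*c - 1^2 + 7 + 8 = 14 - 28*c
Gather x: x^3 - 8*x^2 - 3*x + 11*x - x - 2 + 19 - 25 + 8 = x^3 - 8*x^2 + 7*x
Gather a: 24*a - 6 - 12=24*a - 18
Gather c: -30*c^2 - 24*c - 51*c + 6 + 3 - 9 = -30*c^2 - 75*c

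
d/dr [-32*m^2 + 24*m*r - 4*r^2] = 24*m - 8*r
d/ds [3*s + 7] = 3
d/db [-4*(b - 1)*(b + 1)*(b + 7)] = -12*b^2 - 56*b + 4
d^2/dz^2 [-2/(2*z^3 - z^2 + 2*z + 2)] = 4*((6*z - 1)*(2*z^3 - z^2 + 2*z + 2) - 4*(3*z^2 - z + 1)^2)/(2*z^3 - z^2 + 2*z + 2)^3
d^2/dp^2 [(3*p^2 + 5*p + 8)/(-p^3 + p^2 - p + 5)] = 2*(-3*p^6 - 15*p^5 - 24*p^4 - 44*p^3 - 153*p^2 - 21*p - 68)/(p^9 - 3*p^8 + 6*p^7 - 22*p^6 + 36*p^5 - 48*p^4 + 106*p^3 - 90*p^2 + 75*p - 125)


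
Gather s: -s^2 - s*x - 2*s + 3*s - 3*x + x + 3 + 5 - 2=-s^2 + s*(1 - x) - 2*x + 6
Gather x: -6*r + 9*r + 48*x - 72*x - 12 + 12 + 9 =3*r - 24*x + 9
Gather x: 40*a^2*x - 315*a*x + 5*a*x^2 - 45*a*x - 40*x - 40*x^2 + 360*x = x^2*(5*a - 40) + x*(40*a^2 - 360*a + 320)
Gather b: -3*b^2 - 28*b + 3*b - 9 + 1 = -3*b^2 - 25*b - 8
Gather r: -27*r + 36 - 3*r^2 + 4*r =-3*r^2 - 23*r + 36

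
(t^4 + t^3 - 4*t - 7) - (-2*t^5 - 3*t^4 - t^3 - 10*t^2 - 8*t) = 2*t^5 + 4*t^4 + 2*t^3 + 10*t^2 + 4*t - 7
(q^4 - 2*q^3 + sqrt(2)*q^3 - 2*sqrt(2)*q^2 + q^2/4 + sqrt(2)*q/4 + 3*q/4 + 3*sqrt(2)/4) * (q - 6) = q^5 - 8*q^4 + sqrt(2)*q^4 - 8*sqrt(2)*q^3 + 49*q^3/4 - 3*q^2/4 + 49*sqrt(2)*q^2/4 - 9*q/2 - 3*sqrt(2)*q/4 - 9*sqrt(2)/2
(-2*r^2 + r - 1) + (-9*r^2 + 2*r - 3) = -11*r^2 + 3*r - 4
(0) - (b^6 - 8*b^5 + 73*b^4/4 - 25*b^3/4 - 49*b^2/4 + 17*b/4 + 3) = -b^6 + 8*b^5 - 73*b^4/4 + 25*b^3/4 + 49*b^2/4 - 17*b/4 - 3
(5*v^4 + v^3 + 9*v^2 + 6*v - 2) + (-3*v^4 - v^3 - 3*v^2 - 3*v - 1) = 2*v^4 + 6*v^2 + 3*v - 3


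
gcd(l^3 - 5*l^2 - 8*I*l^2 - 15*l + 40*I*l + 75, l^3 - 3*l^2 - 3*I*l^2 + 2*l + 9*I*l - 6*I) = l - 3*I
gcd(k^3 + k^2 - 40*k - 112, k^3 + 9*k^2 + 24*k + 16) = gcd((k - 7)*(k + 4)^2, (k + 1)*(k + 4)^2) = k^2 + 8*k + 16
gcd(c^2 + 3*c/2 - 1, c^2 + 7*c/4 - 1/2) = c + 2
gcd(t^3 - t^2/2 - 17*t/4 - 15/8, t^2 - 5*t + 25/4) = t - 5/2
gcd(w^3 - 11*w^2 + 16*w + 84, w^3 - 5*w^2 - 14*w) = w^2 - 5*w - 14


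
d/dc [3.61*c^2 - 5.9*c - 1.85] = 7.22*c - 5.9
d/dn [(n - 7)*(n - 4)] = 2*n - 11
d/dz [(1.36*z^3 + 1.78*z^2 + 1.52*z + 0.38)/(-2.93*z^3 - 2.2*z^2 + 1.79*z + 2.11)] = (2.2234*z^4 + 13.776*z^3 + 18.4792*z^2 + 9.1836*z + 2.527)/(8.5849*z^6 + 12.892*z^5 - 5.6494*z^4 - 20.2406*z^3 - 6.0799*z^2 + 7.5538*z + 4.4521)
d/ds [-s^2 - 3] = -2*s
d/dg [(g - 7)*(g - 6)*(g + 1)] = 3*g^2 - 24*g + 29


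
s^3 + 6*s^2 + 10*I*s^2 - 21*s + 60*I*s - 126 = (s + 6)*(s + 3*I)*(s + 7*I)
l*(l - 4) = l^2 - 4*l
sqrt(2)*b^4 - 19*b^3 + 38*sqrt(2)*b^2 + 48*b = b*(b - 6*sqrt(2))*(b - 4*sqrt(2))*(sqrt(2)*b + 1)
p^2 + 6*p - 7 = (p - 1)*(p + 7)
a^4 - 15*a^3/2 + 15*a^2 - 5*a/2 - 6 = (a - 4)*(a - 3)*(a - 1)*(a + 1/2)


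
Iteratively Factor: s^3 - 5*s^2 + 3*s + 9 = (s + 1)*(s^2 - 6*s + 9) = (s - 3)*(s + 1)*(s - 3)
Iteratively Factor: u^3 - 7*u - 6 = (u + 2)*(u^2 - 2*u - 3) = (u - 3)*(u + 2)*(u + 1)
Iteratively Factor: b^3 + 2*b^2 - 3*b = (b - 1)*(b^2 + 3*b) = b*(b - 1)*(b + 3)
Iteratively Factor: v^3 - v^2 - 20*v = (v - 5)*(v^2 + 4*v) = (v - 5)*(v + 4)*(v)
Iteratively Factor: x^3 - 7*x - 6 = (x + 2)*(x^2 - 2*x - 3) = (x - 3)*(x + 2)*(x + 1)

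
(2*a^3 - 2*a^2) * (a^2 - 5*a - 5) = 2*a^5 - 12*a^4 + 10*a^2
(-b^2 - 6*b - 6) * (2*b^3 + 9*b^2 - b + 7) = -2*b^5 - 21*b^4 - 65*b^3 - 55*b^2 - 36*b - 42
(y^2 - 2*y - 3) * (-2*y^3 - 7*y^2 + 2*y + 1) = -2*y^5 - 3*y^4 + 22*y^3 + 18*y^2 - 8*y - 3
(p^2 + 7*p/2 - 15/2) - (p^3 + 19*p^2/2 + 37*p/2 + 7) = -p^3 - 17*p^2/2 - 15*p - 29/2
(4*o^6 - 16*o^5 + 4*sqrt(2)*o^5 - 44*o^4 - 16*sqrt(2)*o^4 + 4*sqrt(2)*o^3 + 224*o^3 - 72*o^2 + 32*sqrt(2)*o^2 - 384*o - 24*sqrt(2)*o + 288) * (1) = 4*o^6 - 16*o^5 + 4*sqrt(2)*o^5 - 44*o^4 - 16*sqrt(2)*o^4 + 4*sqrt(2)*o^3 + 224*o^3 - 72*o^2 + 32*sqrt(2)*o^2 - 384*o - 24*sqrt(2)*o + 288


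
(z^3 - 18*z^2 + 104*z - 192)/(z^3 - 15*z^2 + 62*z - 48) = (z - 4)/(z - 1)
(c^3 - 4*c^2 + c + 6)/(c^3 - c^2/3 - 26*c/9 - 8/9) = 9*(c^2 - 2*c - 3)/(9*c^2 + 15*c + 4)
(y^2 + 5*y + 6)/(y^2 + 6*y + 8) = (y + 3)/(y + 4)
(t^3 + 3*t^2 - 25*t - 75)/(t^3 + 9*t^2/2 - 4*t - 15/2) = 2*(t^2 - 2*t - 15)/(2*t^2 - t - 3)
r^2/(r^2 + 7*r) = r/(r + 7)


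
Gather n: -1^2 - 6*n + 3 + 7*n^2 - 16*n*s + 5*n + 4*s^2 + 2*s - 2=7*n^2 + n*(-16*s - 1) + 4*s^2 + 2*s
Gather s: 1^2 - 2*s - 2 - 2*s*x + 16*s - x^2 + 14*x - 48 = s*(14 - 2*x) - x^2 + 14*x - 49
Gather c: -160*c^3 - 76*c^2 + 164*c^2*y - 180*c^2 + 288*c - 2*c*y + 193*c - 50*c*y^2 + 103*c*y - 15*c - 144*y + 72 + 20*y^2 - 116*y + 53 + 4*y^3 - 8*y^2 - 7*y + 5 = -160*c^3 + c^2*(164*y - 256) + c*(-50*y^2 + 101*y + 466) + 4*y^3 + 12*y^2 - 267*y + 130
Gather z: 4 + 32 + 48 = 84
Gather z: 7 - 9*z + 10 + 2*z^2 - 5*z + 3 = 2*z^2 - 14*z + 20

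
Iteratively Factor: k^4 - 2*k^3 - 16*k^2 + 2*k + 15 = (k - 5)*(k^3 + 3*k^2 - k - 3) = (k - 5)*(k + 3)*(k^2 - 1) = (k - 5)*(k - 1)*(k + 3)*(k + 1)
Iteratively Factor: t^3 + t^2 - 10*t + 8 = (t - 2)*(t^2 + 3*t - 4) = (t - 2)*(t + 4)*(t - 1)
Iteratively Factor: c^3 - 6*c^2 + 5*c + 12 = (c - 3)*(c^2 - 3*c - 4) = (c - 3)*(c + 1)*(c - 4)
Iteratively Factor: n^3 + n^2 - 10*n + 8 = (n - 1)*(n^2 + 2*n - 8) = (n - 2)*(n - 1)*(n + 4)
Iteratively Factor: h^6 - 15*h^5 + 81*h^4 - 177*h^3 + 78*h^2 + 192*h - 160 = (h + 1)*(h^5 - 16*h^4 + 97*h^3 - 274*h^2 + 352*h - 160) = (h - 4)*(h + 1)*(h^4 - 12*h^3 + 49*h^2 - 78*h + 40) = (h - 4)^2*(h + 1)*(h^3 - 8*h^2 + 17*h - 10) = (h - 5)*(h - 4)^2*(h + 1)*(h^2 - 3*h + 2) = (h - 5)*(h - 4)^2*(h - 2)*(h + 1)*(h - 1)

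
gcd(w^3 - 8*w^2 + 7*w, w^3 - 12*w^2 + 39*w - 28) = w^2 - 8*w + 7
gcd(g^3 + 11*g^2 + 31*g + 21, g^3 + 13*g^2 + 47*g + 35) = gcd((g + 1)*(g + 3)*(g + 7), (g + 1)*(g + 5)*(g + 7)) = g^2 + 8*g + 7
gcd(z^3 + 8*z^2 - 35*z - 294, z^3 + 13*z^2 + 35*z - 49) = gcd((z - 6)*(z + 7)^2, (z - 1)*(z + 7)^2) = z^2 + 14*z + 49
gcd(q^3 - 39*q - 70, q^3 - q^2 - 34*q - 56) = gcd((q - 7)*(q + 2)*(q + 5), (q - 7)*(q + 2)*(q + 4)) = q^2 - 5*q - 14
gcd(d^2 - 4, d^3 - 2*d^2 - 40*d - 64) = d + 2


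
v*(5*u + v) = 5*u*v + v^2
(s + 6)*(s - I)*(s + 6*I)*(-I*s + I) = -I*s^4 + 5*s^3 - 5*I*s^3 + 25*s^2 - 30*s - 30*I*s + 36*I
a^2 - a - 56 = (a - 8)*(a + 7)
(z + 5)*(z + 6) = z^2 + 11*z + 30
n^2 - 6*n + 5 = (n - 5)*(n - 1)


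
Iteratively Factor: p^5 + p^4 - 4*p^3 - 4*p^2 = (p)*(p^4 + p^3 - 4*p^2 - 4*p) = p*(p + 1)*(p^3 - 4*p) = p^2*(p + 1)*(p^2 - 4) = p^2*(p + 1)*(p + 2)*(p - 2)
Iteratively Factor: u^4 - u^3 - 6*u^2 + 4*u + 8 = (u - 2)*(u^3 + u^2 - 4*u - 4) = (u - 2)^2*(u^2 + 3*u + 2) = (u - 2)^2*(u + 1)*(u + 2)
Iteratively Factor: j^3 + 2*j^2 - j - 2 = (j - 1)*(j^2 + 3*j + 2) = (j - 1)*(j + 2)*(j + 1)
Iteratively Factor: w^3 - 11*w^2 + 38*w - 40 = (w - 2)*(w^2 - 9*w + 20) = (w - 5)*(w - 2)*(w - 4)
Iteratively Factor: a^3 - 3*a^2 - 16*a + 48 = (a - 3)*(a^2 - 16) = (a - 4)*(a - 3)*(a + 4)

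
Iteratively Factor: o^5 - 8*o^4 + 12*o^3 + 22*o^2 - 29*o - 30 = (o - 2)*(o^4 - 6*o^3 + 22*o + 15) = (o - 2)*(o + 1)*(o^3 - 7*o^2 + 7*o + 15) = (o - 3)*(o - 2)*(o + 1)*(o^2 - 4*o - 5) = (o - 5)*(o - 3)*(o - 2)*(o + 1)*(o + 1)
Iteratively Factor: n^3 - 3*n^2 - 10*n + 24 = (n - 2)*(n^2 - n - 12) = (n - 2)*(n + 3)*(n - 4)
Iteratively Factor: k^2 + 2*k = (k + 2)*(k)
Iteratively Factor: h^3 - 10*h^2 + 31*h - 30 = (h - 2)*(h^2 - 8*h + 15) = (h - 5)*(h - 2)*(h - 3)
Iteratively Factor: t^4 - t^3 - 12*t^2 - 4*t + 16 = (t - 4)*(t^3 + 3*t^2 - 4) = (t - 4)*(t - 1)*(t^2 + 4*t + 4) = (t - 4)*(t - 1)*(t + 2)*(t + 2)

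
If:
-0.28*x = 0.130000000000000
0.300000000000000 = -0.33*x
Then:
No Solution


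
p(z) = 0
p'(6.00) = 0.00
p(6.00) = 0.00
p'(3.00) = 0.00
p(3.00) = 0.00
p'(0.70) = 0.00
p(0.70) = 0.00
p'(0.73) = 0.00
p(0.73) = 0.00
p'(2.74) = 0.00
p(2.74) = 0.00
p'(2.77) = 0.00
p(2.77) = 0.00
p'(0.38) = 0.00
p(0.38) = 0.00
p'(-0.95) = 0.00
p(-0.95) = 0.00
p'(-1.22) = 0.00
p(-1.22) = 0.00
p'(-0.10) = 0.00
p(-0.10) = 0.00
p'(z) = 0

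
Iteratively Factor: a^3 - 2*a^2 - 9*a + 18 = (a + 3)*(a^2 - 5*a + 6) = (a - 3)*(a + 3)*(a - 2)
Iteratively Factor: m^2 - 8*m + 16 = (m - 4)*(m - 4)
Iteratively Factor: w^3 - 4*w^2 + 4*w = (w - 2)*(w^2 - 2*w) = w*(w - 2)*(w - 2)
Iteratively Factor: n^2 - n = (n - 1)*(n)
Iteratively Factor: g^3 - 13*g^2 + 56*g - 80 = (g - 5)*(g^2 - 8*g + 16) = (g - 5)*(g - 4)*(g - 4)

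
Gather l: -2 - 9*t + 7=5 - 9*t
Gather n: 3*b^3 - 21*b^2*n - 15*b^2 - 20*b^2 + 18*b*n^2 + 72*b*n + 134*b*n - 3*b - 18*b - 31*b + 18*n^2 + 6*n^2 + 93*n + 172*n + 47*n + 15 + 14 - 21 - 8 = 3*b^3 - 35*b^2 - 52*b + n^2*(18*b + 24) + n*(-21*b^2 + 206*b + 312)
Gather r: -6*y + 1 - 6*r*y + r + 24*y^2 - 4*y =r*(1 - 6*y) + 24*y^2 - 10*y + 1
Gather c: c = c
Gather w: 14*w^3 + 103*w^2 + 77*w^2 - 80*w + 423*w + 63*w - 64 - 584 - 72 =14*w^3 + 180*w^2 + 406*w - 720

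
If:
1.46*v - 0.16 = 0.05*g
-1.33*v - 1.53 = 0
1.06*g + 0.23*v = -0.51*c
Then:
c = 76.99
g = -36.79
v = -1.15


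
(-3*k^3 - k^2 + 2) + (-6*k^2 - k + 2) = -3*k^3 - 7*k^2 - k + 4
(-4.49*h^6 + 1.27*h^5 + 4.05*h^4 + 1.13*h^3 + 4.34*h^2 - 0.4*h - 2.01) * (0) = 0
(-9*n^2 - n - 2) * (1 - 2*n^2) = 18*n^4 + 2*n^3 - 5*n^2 - n - 2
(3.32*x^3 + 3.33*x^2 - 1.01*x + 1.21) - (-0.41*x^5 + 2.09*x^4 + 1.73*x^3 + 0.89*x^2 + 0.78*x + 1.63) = 0.41*x^5 - 2.09*x^4 + 1.59*x^3 + 2.44*x^2 - 1.79*x - 0.42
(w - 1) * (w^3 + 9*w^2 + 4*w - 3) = w^4 + 8*w^3 - 5*w^2 - 7*w + 3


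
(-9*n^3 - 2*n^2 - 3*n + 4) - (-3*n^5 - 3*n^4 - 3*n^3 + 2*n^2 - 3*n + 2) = 3*n^5 + 3*n^4 - 6*n^3 - 4*n^2 + 2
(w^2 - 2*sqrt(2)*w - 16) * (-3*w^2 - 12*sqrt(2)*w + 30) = -3*w^4 - 6*sqrt(2)*w^3 + 126*w^2 + 132*sqrt(2)*w - 480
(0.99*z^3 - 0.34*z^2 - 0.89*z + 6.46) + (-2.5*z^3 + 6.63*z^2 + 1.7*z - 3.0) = -1.51*z^3 + 6.29*z^2 + 0.81*z + 3.46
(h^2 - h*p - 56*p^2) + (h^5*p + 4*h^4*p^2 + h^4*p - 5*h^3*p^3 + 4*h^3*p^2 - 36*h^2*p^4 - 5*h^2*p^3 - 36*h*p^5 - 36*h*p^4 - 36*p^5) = h^5*p + 4*h^4*p^2 + h^4*p - 5*h^3*p^3 + 4*h^3*p^2 - 36*h^2*p^4 - 5*h^2*p^3 + h^2 - 36*h*p^5 - 36*h*p^4 - h*p - 36*p^5 - 56*p^2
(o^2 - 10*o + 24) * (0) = 0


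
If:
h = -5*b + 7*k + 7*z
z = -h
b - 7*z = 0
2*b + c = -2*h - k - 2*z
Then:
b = 7*z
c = -125*z/7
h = -z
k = 27*z/7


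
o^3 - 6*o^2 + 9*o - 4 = (o - 4)*(o - 1)^2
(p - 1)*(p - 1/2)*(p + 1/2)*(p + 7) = p^4 + 6*p^3 - 29*p^2/4 - 3*p/2 + 7/4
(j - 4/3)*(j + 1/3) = j^2 - j - 4/9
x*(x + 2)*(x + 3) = x^3 + 5*x^2 + 6*x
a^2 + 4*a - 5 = (a - 1)*(a + 5)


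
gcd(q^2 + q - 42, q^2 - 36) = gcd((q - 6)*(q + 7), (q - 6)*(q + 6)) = q - 6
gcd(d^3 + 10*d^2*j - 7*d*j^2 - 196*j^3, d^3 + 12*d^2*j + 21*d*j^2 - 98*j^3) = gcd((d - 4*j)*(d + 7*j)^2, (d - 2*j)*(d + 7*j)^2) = d^2 + 14*d*j + 49*j^2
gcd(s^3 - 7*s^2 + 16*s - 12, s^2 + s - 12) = s - 3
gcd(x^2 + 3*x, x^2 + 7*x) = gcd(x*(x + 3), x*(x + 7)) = x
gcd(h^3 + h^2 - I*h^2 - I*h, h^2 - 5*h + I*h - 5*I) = 1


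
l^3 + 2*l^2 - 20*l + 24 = (l - 2)^2*(l + 6)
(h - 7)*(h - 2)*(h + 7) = h^3 - 2*h^2 - 49*h + 98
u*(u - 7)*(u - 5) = u^3 - 12*u^2 + 35*u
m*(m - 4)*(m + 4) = m^3 - 16*m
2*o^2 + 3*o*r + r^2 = (o + r)*(2*o + r)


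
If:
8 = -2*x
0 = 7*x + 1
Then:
No Solution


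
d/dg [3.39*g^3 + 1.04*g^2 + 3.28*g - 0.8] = 10.17*g^2 + 2.08*g + 3.28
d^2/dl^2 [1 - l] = 0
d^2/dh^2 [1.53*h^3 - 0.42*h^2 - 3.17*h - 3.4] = 9.18*h - 0.84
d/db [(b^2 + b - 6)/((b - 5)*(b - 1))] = (-7*b^2 + 22*b - 31)/(b^4 - 12*b^3 + 46*b^2 - 60*b + 25)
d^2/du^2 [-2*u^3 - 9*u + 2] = -12*u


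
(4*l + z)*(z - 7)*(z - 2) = 4*l*z^2 - 36*l*z + 56*l + z^3 - 9*z^2 + 14*z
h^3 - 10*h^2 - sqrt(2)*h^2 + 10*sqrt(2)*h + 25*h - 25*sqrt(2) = (h - 5)^2*(h - sqrt(2))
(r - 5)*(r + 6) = r^2 + r - 30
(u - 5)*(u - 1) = u^2 - 6*u + 5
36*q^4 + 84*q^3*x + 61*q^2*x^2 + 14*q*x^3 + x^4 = (q + x)^2*(6*q + x)^2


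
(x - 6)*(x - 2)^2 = x^3 - 10*x^2 + 28*x - 24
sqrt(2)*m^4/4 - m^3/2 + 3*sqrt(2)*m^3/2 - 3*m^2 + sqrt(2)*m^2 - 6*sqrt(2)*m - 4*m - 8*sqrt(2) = (m/2 + 1)*(m + 4)*(m - 2*sqrt(2))*(sqrt(2)*m/2 + 1)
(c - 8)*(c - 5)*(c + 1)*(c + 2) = c^4 - 10*c^3 + 3*c^2 + 94*c + 80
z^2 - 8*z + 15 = (z - 5)*(z - 3)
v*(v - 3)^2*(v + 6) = v^4 - 27*v^2 + 54*v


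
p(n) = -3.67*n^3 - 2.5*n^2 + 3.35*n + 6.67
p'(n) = -11.01*n^2 - 5.0*n + 3.35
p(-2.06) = 21.24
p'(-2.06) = -33.07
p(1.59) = -9.08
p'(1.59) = -32.43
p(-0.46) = 4.96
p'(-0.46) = 3.32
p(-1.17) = 5.21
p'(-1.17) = -5.87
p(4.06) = -266.55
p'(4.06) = -198.43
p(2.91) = -95.19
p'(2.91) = -104.43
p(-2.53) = 41.63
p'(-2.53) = -54.47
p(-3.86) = 167.56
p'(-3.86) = -141.39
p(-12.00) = 5948.23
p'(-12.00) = -1522.09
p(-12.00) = 5948.23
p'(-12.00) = -1522.09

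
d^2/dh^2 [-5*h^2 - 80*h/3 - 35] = -10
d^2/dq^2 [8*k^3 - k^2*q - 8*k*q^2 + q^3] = -16*k + 6*q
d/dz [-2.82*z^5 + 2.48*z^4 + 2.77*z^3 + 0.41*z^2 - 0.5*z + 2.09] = -14.1*z^4 + 9.92*z^3 + 8.31*z^2 + 0.82*z - 0.5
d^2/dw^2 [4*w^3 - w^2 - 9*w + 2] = 24*w - 2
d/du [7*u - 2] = 7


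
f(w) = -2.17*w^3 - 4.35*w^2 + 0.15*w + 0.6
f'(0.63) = -7.91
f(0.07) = 0.59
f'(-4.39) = -87.12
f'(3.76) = -124.60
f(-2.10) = 1.20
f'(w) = -6.51*w^2 - 8.7*w + 0.15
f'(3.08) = -88.40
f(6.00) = -623.82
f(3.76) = -175.69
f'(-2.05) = -9.37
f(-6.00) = 311.82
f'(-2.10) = -10.29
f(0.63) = -1.57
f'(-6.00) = -182.01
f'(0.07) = -0.49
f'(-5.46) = -146.42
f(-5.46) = 223.31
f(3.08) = -103.61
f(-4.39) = 99.70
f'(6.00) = -286.41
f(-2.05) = 0.71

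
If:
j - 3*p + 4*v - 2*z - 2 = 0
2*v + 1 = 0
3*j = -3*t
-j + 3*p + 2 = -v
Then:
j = -t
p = -t/3 - 1/2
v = -1/2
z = -5/4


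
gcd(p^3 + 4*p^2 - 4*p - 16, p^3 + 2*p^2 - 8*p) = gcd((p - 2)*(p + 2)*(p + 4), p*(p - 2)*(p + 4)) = p^2 + 2*p - 8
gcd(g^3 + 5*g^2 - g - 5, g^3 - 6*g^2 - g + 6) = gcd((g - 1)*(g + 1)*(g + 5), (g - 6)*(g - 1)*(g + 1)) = g^2 - 1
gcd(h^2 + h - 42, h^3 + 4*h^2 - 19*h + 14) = h + 7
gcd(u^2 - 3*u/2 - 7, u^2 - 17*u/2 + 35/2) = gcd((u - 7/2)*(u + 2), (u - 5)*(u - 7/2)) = u - 7/2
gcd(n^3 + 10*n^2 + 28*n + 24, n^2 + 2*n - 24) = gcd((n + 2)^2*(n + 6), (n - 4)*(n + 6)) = n + 6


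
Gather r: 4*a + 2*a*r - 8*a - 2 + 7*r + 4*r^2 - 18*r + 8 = -4*a + 4*r^2 + r*(2*a - 11) + 6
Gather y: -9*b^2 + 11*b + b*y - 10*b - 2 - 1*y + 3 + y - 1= -9*b^2 + b*y + b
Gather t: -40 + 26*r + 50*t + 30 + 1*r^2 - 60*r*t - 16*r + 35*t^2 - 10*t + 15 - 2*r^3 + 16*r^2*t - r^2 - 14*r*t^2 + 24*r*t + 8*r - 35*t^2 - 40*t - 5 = -2*r^3 - 14*r*t^2 + 18*r + t*(16*r^2 - 36*r)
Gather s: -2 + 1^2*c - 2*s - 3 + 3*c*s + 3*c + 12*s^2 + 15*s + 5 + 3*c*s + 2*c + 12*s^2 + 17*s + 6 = 6*c + 24*s^2 + s*(6*c + 30) + 6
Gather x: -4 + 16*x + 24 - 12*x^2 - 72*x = -12*x^2 - 56*x + 20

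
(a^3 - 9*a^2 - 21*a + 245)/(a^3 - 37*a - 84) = (a^2 - 2*a - 35)/(a^2 + 7*a + 12)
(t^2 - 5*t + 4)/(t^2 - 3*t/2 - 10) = 2*(t - 1)/(2*t + 5)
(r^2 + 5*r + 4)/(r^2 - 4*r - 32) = (r + 1)/(r - 8)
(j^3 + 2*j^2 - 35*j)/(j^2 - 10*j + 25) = j*(j + 7)/(j - 5)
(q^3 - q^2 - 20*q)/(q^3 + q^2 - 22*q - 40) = q/(q + 2)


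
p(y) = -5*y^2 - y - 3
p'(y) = -10*y - 1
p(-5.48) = -147.67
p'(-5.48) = 53.80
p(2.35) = -32.96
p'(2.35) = -24.50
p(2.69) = -41.87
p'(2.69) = -27.90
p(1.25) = -12.06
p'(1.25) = -13.50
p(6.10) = -195.15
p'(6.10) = -62.00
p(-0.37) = -3.31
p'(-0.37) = 2.70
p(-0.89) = -6.07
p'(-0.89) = 7.90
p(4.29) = -99.31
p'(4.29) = -43.90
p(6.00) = -189.00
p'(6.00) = -61.00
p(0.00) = -3.00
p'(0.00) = -1.00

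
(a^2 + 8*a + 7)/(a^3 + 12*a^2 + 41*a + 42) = (a + 1)/(a^2 + 5*a + 6)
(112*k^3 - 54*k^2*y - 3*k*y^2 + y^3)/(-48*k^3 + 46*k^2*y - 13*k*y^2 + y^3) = (7*k + y)/(-3*k + y)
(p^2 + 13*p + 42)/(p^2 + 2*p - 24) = (p + 7)/(p - 4)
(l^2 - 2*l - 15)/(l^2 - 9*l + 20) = (l + 3)/(l - 4)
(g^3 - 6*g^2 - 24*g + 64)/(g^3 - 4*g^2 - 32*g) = (g - 2)/g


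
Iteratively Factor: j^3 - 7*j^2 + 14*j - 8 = (j - 2)*(j^2 - 5*j + 4) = (j - 2)*(j - 1)*(j - 4)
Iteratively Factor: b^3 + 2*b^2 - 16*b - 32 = (b + 4)*(b^2 - 2*b - 8) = (b - 4)*(b + 4)*(b + 2)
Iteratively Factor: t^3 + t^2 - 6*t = (t + 3)*(t^2 - 2*t) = t*(t + 3)*(t - 2)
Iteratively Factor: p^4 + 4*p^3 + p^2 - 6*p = (p + 3)*(p^3 + p^2 - 2*p) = (p - 1)*(p + 3)*(p^2 + 2*p) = p*(p - 1)*(p + 3)*(p + 2)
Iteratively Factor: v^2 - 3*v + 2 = (v - 2)*(v - 1)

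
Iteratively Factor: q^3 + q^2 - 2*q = (q)*(q^2 + q - 2) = q*(q - 1)*(q + 2)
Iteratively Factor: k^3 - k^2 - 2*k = (k - 2)*(k^2 + k) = k*(k - 2)*(k + 1)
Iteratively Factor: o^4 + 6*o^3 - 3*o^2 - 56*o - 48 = (o + 1)*(o^3 + 5*o^2 - 8*o - 48) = (o + 1)*(o + 4)*(o^2 + o - 12) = (o + 1)*(o + 4)^2*(o - 3)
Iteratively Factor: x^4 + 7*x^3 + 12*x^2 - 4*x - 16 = (x + 4)*(x^3 + 3*x^2 - 4) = (x + 2)*(x + 4)*(x^2 + x - 2) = (x - 1)*(x + 2)*(x + 4)*(x + 2)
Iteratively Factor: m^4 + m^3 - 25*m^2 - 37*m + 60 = (m - 5)*(m^3 + 6*m^2 + 5*m - 12) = (m - 5)*(m + 4)*(m^2 + 2*m - 3) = (m - 5)*(m - 1)*(m + 4)*(m + 3)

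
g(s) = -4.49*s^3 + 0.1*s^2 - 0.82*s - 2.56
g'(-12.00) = -1942.90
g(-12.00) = 7780.40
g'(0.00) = -0.82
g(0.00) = -2.56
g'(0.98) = -13.56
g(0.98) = -7.49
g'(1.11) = -17.19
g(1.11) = -9.49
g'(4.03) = -218.78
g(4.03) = -298.11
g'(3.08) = -127.99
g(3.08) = -135.33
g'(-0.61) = -5.95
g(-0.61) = -1.00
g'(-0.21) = -1.46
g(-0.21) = -2.34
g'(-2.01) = -55.64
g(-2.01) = 35.95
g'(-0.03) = -0.84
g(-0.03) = -2.54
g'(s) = -13.47*s^2 + 0.2*s - 0.82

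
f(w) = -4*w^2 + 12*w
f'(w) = 12 - 8*w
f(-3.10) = -75.64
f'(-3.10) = 36.80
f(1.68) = 8.87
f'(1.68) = -1.44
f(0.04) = 0.47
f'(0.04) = 11.68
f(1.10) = 8.36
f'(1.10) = 3.20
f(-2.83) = -66.00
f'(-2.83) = 34.64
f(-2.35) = -50.29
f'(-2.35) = 30.80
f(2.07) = 7.70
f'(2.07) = -4.56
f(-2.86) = -67.04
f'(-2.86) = 34.88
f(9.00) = -216.00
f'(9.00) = -60.00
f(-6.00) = -216.00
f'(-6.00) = 60.00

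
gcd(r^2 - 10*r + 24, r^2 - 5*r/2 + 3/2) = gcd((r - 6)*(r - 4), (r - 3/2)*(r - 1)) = 1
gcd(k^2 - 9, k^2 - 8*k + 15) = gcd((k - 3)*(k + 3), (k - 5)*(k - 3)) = k - 3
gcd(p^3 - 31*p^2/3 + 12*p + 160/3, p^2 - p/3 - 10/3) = p + 5/3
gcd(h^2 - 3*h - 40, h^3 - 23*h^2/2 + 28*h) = h - 8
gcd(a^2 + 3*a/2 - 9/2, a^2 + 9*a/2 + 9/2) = a + 3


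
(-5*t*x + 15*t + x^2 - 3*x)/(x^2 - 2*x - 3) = (-5*t + x)/(x + 1)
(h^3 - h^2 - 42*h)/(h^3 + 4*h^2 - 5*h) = (h^2 - h - 42)/(h^2 + 4*h - 5)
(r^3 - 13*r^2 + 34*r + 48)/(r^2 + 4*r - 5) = (r^3 - 13*r^2 + 34*r + 48)/(r^2 + 4*r - 5)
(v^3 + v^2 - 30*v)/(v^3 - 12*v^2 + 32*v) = (v^2 + v - 30)/(v^2 - 12*v + 32)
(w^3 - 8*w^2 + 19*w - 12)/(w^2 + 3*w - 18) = (w^2 - 5*w + 4)/(w + 6)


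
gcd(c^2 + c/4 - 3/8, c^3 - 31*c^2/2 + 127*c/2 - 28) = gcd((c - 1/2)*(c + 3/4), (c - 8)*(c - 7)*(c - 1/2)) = c - 1/2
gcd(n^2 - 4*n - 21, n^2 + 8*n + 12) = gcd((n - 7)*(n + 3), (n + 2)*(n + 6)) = 1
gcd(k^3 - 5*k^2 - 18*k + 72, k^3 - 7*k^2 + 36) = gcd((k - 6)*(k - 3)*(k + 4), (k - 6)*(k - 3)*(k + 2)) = k^2 - 9*k + 18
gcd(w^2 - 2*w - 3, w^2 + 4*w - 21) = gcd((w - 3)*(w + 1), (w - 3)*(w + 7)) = w - 3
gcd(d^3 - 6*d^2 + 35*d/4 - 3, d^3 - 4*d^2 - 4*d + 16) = d - 4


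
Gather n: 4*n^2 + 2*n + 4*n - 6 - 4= 4*n^2 + 6*n - 10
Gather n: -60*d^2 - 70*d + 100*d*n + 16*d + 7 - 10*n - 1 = -60*d^2 - 54*d + n*(100*d - 10) + 6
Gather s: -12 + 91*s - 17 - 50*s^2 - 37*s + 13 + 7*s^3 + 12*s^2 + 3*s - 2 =7*s^3 - 38*s^2 + 57*s - 18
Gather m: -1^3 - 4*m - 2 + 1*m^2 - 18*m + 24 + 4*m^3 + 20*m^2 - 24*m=4*m^3 + 21*m^2 - 46*m + 21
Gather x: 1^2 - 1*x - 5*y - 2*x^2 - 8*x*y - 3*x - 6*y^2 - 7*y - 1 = -2*x^2 + x*(-8*y - 4) - 6*y^2 - 12*y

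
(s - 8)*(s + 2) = s^2 - 6*s - 16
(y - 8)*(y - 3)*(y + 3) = y^3 - 8*y^2 - 9*y + 72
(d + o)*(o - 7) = d*o - 7*d + o^2 - 7*o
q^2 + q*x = q*(q + x)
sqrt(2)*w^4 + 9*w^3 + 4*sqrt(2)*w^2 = w^2*(w + 4*sqrt(2))*(sqrt(2)*w + 1)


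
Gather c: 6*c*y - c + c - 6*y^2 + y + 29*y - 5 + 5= 6*c*y - 6*y^2 + 30*y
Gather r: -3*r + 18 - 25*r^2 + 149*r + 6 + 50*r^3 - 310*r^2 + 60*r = 50*r^3 - 335*r^2 + 206*r + 24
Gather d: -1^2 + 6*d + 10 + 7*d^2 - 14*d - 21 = 7*d^2 - 8*d - 12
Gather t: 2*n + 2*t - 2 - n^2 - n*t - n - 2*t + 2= -n^2 - n*t + n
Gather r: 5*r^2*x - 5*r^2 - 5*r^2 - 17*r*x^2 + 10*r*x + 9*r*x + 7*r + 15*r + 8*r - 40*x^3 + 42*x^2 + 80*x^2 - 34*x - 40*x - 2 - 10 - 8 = r^2*(5*x - 10) + r*(-17*x^2 + 19*x + 30) - 40*x^3 + 122*x^2 - 74*x - 20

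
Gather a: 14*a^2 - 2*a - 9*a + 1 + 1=14*a^2 - 11*a + 2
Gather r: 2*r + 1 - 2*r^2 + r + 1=-2*r^2 + 3*r + 2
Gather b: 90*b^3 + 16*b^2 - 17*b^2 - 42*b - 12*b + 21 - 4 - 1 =90*b^3 - b^2 - 54*b + 16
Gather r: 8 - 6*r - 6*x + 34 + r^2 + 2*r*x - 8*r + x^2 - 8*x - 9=r^2 + r*(2*x - 14) + x^2 - 14*x + 33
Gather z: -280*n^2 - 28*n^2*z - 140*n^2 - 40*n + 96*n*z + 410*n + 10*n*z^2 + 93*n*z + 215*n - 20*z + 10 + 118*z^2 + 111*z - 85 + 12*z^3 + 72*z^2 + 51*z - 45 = -420*n^2 + 585*n + 12*z^3 + z^2*(10*n + 190) + z*(-28*n^2 + 189*n + 142) - 120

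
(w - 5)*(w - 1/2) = w^2 - 11*w/2 + 5/2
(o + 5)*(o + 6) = o^2 + 11*o + 30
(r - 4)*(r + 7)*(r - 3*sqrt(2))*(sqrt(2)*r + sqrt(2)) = sqrt(2)*r^4 - 6*r^3 + 4*sqrt(2)*r^3 - 25*sqrt(2)*r^2 - 24*r^2 - 28*sqrt(2)*r + 150*r + 168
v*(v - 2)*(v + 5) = v^3 + 3*v^2 - 10*v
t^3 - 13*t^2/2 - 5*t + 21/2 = (t - 7)*(t - 1)*(t + 3/2)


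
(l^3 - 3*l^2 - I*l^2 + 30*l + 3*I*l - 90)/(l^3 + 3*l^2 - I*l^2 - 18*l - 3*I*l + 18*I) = (l^2 - I*l + 30)/(l^2 + l*(6 - I) - 6*I)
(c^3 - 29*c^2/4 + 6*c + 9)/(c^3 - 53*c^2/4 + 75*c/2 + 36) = (c - 2)/(c - 8)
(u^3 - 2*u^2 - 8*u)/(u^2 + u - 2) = u*(u - 4)/(u - 1)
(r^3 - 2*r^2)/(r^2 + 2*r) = r*(r - 2)/(r + 2)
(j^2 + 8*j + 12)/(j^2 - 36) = (j + 2)/(j - 6)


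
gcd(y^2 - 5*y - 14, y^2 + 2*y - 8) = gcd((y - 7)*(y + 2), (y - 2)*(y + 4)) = 1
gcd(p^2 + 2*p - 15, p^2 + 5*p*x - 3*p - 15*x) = p - 3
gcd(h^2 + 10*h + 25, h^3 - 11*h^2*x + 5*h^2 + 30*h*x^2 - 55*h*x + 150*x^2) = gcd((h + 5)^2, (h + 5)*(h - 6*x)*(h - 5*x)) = h + 5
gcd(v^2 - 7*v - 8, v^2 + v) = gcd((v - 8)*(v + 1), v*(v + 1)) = v + 1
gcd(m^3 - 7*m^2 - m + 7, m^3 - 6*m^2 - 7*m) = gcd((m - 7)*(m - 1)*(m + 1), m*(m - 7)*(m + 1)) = m^2 - 6*m - 7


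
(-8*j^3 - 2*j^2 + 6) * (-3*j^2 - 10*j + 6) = 24*j^5 + 86*j^4 - 28*j^3 - 30*j^2 - 60*j + 36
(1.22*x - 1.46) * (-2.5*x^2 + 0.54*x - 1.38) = -3.05*x^3 + 4.3088*x^2 - 2.472*x + 2.0148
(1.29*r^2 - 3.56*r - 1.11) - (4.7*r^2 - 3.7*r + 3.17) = -3.41*r^2 + 0.14*r - 4.28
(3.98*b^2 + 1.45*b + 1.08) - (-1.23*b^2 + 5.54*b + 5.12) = 5.21*b^2 - 4.09*b - 4.04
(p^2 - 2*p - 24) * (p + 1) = p^3 - p^2 - 26*p - 24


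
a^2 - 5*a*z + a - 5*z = (a + 1)*(a - 5*z)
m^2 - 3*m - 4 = (m - 4)*(m + 1)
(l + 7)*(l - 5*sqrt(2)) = l^2 - 5*sqrt(2)*l + 7*l - 35*sqrt(2)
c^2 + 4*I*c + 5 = (c - I)*(c + 5*I)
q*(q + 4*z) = q^2 + 4*q*z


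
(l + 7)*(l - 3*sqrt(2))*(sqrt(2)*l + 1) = sqrt(2)*l^3 - 5*l^2 + 7*sqrt(2)*l^2 - 35*l - 3*sqrt(2)*l - 21*sqrt(2)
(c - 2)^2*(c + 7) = c^3 + 3*c^2 - 24*c + 28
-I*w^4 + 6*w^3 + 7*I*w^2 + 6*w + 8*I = (w - I)*(w + 2*I)*(w + 4*I)*(-I*w + 1)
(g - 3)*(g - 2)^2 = g^3 - 7*g^2 + 16*g - 12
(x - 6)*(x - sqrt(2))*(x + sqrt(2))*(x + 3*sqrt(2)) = x^4 - 6*x^3 + 3*sqrt(2)*x^3 - 18*sqrt(2)*x^2 - 2*x^2 - 6*sqrt(2)*x + 12*x + 36*sqrt(2)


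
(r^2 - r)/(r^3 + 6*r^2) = (r - 1)/(r*(r + 6))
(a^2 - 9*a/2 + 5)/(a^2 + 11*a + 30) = (a^2 - 9*a/2 + 5)/(a^2 + 11*a + 30)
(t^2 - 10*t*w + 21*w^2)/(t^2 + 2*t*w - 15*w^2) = (t - 7*w)/(t + 5*w)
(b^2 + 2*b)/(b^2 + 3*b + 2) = b/(b + 1)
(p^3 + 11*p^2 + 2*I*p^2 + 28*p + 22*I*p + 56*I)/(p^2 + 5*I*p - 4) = (p^3 + p^2*(11 + 2*I) + p*(28 + 22*I) + 56*I)/(p^2 + 5*I*p - 4)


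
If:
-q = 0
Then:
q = 0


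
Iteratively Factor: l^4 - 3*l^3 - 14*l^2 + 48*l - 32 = (l - 4)*(l^3 + l^2 - 10*l + 8) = (l - 4)*(l + 4)*(l^2 - 3*l + 2) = (l - 4)*(l - 2)*(l + 4)*(l - 1)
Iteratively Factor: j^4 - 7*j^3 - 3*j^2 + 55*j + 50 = (j - 5)*(j^3 - 2*j^2 - 13*j - 10) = (j - 5)^2*(j^2 + 3*j + 2) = (j - 5)^2*(j + 2)*(j + 1)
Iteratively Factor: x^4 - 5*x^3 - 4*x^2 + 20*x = (x + 2)*(x^3 - 7*x^2 + 10*x) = (x - 5)*(x + 2)*(x^2 - 2*x) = (x - 5)*(x - 2)*(x + 2)*(x)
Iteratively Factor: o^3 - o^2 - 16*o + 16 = (o + 4)*(o^2 - 5*o + 4) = (o - 4)*(o + 4)*(o - 1)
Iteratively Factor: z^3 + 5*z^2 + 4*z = (z + 4)*(z^2 + z) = z*(z + 4)*(z + 1)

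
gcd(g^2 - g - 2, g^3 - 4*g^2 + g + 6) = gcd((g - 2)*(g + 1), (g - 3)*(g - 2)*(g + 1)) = g^2 - g - 2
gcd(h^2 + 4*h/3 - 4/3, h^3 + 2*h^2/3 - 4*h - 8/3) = h + 2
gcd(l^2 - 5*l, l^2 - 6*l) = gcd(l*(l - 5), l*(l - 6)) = l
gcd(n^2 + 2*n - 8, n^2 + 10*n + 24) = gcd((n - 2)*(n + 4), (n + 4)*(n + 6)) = n + 4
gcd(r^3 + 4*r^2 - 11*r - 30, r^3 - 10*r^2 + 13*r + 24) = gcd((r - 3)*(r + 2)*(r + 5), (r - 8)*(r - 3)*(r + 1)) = r - 3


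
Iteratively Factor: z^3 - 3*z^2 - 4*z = (z - 4)*(z^2 + z) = z*(z - 4)*(z + 1)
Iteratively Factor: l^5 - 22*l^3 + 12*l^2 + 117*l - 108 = (l + 3)*(l^4 - 3*l^3 - 13*l^2 + 51*l - 36) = (l - 3)*(l + 3)*(l^3 - 13*l + 12) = (l - 3)*(l - 1)*(l + 3)*(l^2 + l - 12) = (l - 3)^2*(l - 1)*(l + 3)*(l + 4)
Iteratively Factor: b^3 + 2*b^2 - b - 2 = (b + 1)*(b^2 + b - 2) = (b - 1)*(b + 1)*(b + 2)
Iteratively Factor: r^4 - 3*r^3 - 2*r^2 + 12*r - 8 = (r + 2)*(r^3 - 5*r^2 + 8*r - 4) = (r - 1)*(r + 2)*(r^2 - 4*r + 4) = (r - 2)*(r - 1)*(r + 2)*(r - 2)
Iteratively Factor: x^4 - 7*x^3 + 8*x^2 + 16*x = (x)*(x^3 - 7*x^2 + 8*x + 16) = x*(x + 1)*(x^2 - 8*x + 16) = x*(x - 4)*(x + 1)*(x - 4)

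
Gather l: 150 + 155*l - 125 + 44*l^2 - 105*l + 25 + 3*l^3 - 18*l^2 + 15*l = 3*l^3 + 26*l^2 + 65*l + 50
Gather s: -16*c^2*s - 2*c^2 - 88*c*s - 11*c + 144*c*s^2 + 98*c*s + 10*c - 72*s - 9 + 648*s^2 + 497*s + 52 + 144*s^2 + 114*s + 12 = -2*c^2 - c + s^2*(144*c + 792) + s*(-16*c^2 + 10*c + 539) + 55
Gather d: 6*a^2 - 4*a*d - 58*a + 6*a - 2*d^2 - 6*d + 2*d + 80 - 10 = 6*a^2 - 52*a - 2*d^2 + d*(-4*a - 4) + 70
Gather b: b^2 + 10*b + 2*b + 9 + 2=b^2 + 12*b + 11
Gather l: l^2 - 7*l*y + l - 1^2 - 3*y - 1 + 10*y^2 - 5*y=l^2 + l*(1 - 7*y) + 10*y^2 - 8*y - 2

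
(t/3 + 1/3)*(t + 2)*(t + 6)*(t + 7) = t^4/3 + 16*t^3/3 + 83*t^2/3 + 152*t/3 + 28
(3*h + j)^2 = 9*h^2 + 6*h*j + j^2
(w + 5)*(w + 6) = w^2 + 11*w + 30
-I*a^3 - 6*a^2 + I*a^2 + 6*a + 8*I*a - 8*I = (a - 4*I)*(a - 2*I)*(-I*a + I)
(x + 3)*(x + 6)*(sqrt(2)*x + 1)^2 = 2*x^4 + 2*sqrt(2)*x^3 + 18*x^3 + 18*sqrt(2)*x^2 + 37*x^2 + 9*x + 36*sqrt(2)*x + 18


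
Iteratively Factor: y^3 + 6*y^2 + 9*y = (y)*(y^2 + 6*y + 9) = y*(y + 3)*(y + 3)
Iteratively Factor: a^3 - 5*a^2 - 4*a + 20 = (a - 2)*(a^2 - 3*a - 10) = (a - 5)*(a - 2)*(a + 2)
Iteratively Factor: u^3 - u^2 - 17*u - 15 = (u + 3)*(u^2 - 4*u - 5) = (u + 1)*(u + 3)*(u - 5)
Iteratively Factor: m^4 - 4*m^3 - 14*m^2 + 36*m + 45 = (m + 3)*(m^3 - 7*m^2 + 7*m + 15) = (m + 1)*(m + 3)*(m^2 - 8*m + 15) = (m - 5)*(m + 1)*(m + 3)*(m - 3)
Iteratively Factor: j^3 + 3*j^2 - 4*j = (j)*(j^2 + 3*j - 4) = j*(j - 1)*(j + 4)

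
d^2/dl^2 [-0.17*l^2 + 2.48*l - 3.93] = -0.340000000000000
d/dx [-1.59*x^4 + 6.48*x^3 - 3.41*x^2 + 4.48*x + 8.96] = -6.36*x^3 + 19.44*x^2 - 6.82*x + 4.48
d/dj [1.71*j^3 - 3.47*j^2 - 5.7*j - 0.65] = 5.13*j^2 - 6.94*j - 5.7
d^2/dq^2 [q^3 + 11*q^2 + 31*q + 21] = 6*q + 22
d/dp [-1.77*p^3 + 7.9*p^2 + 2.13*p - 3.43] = -5.31*p^2 + 15.8*p + 2.13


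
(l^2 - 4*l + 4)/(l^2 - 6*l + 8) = (l - 2)/(l - 4)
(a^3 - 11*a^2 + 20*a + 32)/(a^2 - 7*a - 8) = a - 4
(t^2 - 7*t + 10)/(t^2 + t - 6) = (t - 5)/(t + 3)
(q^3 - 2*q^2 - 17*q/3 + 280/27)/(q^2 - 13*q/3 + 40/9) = q + 7/3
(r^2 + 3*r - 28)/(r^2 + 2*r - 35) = (r - 4)/(r - 5)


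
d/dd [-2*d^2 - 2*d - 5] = -4*d - 2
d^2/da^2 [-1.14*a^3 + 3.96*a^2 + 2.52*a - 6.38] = 7.92 - 6.84*a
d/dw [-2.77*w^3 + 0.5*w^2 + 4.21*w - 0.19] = -8.31*w^2 + 1.0*w + 4.21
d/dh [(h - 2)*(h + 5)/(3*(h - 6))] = (h^2 - 12*h - 8)/(3*(h^2 - 12*h + 36))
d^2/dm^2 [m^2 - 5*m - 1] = 2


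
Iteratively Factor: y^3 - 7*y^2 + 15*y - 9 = (y - 3)*(y^2 - 4*y + 3) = (y - 3)*(y - 1)*(y - 3)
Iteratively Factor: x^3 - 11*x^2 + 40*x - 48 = (x - 3)*(x^2 - 8*x + 16) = (x - 4)*(x - 3)*(x - 4)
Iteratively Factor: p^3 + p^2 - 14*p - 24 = (p + 2)*(p^2 - p - 12) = (p + 2)*(p + 3)*(p - 4)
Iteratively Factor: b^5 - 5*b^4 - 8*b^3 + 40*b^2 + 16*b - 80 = (b - 2)*(b^4 - 3*b^3 - 14*b^2 + 12*b + 40) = (b - 5)*(b - 2)*(b^3 + 2*b^2 - 4*b - 8) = (b - 5)*(b - 2)*(b + 2)*(b^2 - 4) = (b - 5)*(b - 2)^2*(b + 2)*(b + 2)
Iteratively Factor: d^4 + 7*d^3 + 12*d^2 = (d)*(d^3 + 7*d^2 + 12*d) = d*(d + 3)*(d^2 + 4*d) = d^2*(d + 3)*(d + 4)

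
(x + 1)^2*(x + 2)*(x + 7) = x^4 + 11*x^3 + 33*x^2 + 37*x + 14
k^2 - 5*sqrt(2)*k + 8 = (k - 4*sqrt(2))*(k - sqrt(2))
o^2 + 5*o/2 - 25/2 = (o - 5/2)*(o + 5)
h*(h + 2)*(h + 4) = h^3 + 6*h^2 + 8*h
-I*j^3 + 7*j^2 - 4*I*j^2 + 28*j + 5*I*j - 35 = (j + 5)*(j + 7*I)*(-I*j + I)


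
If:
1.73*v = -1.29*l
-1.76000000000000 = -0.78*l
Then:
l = 2.26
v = -1.68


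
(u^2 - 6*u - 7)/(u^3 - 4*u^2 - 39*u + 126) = (u + 1)/(u^2 + 3*u - 18)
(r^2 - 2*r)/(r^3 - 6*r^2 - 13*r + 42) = r/(r^2 - 4*r - 21)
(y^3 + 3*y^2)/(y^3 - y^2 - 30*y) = y*(y + 3)/(y^2 - y - 30)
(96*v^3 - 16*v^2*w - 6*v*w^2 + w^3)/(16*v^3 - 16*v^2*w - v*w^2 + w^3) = (6*v - w)/(v - w)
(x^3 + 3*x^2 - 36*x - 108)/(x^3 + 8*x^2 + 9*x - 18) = (x - 6)/(x - 1)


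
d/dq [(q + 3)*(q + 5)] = 2*q + 8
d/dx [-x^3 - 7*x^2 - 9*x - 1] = -3*x^2 - 14*x - 9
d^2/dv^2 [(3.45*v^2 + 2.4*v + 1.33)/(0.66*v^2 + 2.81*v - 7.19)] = (-10.70586*v^3 + 101.705868*v^2 + 83.1334680000001*v + 487.3082)/(0.287496*v^6 + 3.672108*v^5 + 6.238386*v^4 - 57.819403*v^3 - 67.960599*v^2 + 435.798123*v - 371.694959)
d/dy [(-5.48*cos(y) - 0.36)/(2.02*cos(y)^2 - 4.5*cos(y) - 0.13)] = (-11.0696*cos(y)^2 - 1.4544*cos(y) + 0.9076)*sin(y)/(4.0804*cos(y)^4 - 18.18*cos(y)^3 + 19.7248*cos(y)^2 + 1.17*cos(y) + 0.0169)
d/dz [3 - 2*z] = -2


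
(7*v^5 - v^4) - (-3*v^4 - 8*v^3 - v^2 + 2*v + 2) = 7*v^5 + 2*v^4 + 8*v^3 + v^2 - 2*v - 2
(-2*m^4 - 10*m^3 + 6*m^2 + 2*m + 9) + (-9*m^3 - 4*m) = -2*m^4 - 19*m^3 + 6*m^2 - 2*m + 9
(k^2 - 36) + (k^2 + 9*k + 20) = 2*k^2 + 9*k - 16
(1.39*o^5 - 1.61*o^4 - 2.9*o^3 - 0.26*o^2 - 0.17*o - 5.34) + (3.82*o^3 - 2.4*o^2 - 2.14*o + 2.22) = 1.39*o^5 - 1.61*o^4 + 0.92*o^3 - 2.66*o^2 - 2.31*o - 3.12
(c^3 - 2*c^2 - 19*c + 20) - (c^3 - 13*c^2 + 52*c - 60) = 11*c^2 - 71*c + 80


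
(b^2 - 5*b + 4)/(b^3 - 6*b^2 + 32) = (b - 1)/(b^2 - 2*b - 8)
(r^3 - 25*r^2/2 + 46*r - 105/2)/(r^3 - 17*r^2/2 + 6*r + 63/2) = (2*r - 5)/(2*r + 3)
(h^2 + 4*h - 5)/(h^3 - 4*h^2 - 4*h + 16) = (h^2 + 4*h - 5)/(h^3 - 4*h^2 - 4*h + 16)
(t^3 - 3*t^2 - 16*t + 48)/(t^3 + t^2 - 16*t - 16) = (t - 3)/(t + 1)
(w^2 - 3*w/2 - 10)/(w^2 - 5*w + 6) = (w^2 - 3*w/2 - 10)/(w^2 - 5*w + 6)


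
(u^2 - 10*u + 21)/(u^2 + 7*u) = (u^2 - 10*u + 21)/(u*(u + 7))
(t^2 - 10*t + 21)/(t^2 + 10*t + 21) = (t^2 - 10*t + 21)/(t^2 + 10*t + 21)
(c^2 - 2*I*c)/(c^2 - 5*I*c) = (c - 2*I)/(c - 5*I)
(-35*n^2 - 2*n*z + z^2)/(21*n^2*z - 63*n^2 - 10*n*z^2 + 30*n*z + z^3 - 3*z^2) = (5*n + z)/(-3*n*z + 9*n + z^2 - 3*z)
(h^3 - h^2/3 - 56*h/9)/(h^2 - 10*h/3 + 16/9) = h*(3*h + 7)/(3*h - 2)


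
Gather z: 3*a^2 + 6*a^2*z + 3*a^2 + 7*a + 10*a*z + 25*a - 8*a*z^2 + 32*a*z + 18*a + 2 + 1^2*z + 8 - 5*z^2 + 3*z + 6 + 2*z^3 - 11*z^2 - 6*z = 6*a^2 + 50*a + 2*z^3 + z^2*(-8*a - 16) + z*(6*a^2 + 42*a - 2) + 16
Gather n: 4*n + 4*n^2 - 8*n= 4*n^2 - 4*n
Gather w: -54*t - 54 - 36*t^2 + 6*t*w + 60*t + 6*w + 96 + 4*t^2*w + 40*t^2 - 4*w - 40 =4*t^2 + 6*t + w*(4*t^2 + 6*t + 2) + 2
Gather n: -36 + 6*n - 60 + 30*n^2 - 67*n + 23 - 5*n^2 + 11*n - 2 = 25*n^2 - 50*n - 75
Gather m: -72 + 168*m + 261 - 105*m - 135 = 63*m + 54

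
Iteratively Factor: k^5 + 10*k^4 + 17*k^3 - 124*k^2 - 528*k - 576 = (k + 3)*(k^4 + 7*k^3 - 4*k^2 - 112*k - 192) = (k + 3)^2*(k^3 + 4*k^2 - 16*k - 64) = (k + 3)^2*(k + 4)*(k^2 - 16) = (k - 4)*(k + 3)^2*(k + 4)*(k + 4)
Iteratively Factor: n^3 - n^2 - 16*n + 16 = (n + 4)*(n^2 - 5*n + 4) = (n - 4)*(n + 4)*(n - 1)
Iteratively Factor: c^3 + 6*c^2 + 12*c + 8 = (c + 2)*(c^2 + 4*c + 4) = (c + 2)^2*(c + 2)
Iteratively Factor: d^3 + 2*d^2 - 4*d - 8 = (d + 2)*(d^2 - 4) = (d - 2)*(d + 2)*(d + 2)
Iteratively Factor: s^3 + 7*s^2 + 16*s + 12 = (s + 3)*(s^2 + 4*s + 4) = (s + 2)*(s + 3)*(s + 2)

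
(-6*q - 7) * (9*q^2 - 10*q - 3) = -54*q^3 - 3*q^2 + 88*q + 21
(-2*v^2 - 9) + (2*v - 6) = -2*v^2 + 2*v - 15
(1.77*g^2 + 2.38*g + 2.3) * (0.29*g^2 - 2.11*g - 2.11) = 0.5133*g^4 - 3.0445*g^3 - 8.0895*g^2 - 9.8748*g - 4.853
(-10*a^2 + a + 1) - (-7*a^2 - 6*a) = -3*a^2 + 7*a + 1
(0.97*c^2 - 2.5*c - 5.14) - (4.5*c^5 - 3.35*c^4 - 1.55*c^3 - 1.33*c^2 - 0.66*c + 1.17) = -4.5*c^5 + 3.35*c^4 + 1.55*c^3 + 2.3*c^2 - 1.84*c - 6.31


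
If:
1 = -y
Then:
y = -1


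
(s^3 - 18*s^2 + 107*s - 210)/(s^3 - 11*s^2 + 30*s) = (s - 7)/s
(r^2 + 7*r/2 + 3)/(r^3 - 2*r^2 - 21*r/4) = 2*(r + 2)/(r*(2*r - 7))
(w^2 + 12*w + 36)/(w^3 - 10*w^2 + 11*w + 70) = (w^2 + 12*w + 36)/(w^3 - 10*w^2 + 11*w + 70)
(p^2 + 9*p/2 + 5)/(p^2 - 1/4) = 2*(2*p^2 + 9*p + 10)/(4*p^2 - 1)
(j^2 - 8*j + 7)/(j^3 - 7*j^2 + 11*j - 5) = (j - 7)/(j^2 - 6*j + 5)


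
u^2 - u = u*(u - 1)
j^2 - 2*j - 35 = (j - 7)*(j + 5)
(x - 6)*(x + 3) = x^2 - 3*x - 18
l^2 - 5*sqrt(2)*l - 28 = (l - 7*sqrt(2))*(l + 2*sqrt(2))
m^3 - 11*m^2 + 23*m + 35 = (m - 7)*(m - 5)*(m + 1)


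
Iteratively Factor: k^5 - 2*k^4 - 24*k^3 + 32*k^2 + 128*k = (k + 4)*(k^4 - 6*k^3 + 32*k) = (k + 2)*(k + 4)*(k^3 - 8*k^2 + 16*k) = (k - 4)*(k + 2)*(k + 4)*(k^2 - 4*k) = k*(k - 4)*(k + 2)*(k + 4)*(k - 4)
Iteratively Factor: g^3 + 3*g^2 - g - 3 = (g + 1)*(g^2 + 2*g - 3) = (g - 1)*(g + 1)*(g + 3)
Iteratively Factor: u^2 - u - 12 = (u + 3)*(u - 4)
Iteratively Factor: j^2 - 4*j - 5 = (j - 5)*(j + 1)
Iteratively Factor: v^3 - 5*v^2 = (v)*(v^2 - 5*v) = v*(v - 5)*(v)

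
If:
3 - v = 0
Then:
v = 3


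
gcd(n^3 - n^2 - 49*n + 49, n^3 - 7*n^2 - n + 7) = n^2 - 8*n + 7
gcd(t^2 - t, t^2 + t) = t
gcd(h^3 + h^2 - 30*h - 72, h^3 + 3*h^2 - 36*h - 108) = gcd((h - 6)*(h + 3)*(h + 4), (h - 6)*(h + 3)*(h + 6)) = h^2 - 3*h - 18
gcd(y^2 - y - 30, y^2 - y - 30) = y^2 - y - 30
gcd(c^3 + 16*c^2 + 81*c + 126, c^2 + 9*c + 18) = c^2 + 9*c + 18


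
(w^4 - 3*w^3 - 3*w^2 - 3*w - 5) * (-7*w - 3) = -7*w^5 + 18*w^4 + 30*w^3 + 30*w^2 + 44*w + 15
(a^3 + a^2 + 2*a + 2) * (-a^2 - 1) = -a^5 - a^4 - 3*a^3 - 3*a^2 - 2*a - 2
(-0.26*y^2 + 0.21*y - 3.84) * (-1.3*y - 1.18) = 0.338*y^3 + 0.0338*y^2 + 4.7442*y + 4.5312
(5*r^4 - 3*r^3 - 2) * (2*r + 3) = 10*r^5 + 9*r^4 - 9*r^3 - 4*r - 6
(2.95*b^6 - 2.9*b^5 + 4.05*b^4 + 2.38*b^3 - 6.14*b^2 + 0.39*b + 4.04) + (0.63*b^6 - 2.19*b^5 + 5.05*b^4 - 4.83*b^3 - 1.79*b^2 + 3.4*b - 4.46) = 3.58*b^6 - 5.09*b^5 + 9.1*b^4 - 2.45*b^3 - 7.93*b^2 + 3.79*b - 0.42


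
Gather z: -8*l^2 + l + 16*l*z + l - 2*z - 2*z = -8*l^2 + 2*l + z*(16*l - 4)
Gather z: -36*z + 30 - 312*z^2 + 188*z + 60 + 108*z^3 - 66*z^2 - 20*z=108*z^3 - 378*z^2 + 132*z + 90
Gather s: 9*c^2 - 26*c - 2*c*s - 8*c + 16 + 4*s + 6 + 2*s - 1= 9*c^2 - 34*c + s*(6 - 2*c) + 21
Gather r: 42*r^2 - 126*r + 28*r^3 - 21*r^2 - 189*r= 28*r^3 + 21*r^2 - 315*r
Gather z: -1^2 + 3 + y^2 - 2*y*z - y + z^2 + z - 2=y^2 - y + z^2 + z*(1 - 2*y)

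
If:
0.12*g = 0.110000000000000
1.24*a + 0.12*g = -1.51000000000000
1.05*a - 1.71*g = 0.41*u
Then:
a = -1.31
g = 0.92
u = -7.17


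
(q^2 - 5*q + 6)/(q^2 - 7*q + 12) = (q - 2)/(q - 4)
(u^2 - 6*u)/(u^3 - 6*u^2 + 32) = u*(u - 6)/(u^3 - 6*u^2 + 32)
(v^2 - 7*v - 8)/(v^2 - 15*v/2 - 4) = 2*(v + 1)/(2*v + 1)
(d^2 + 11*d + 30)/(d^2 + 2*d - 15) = (d + 6)/(d - 3)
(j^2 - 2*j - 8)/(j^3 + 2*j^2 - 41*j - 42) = (j^2 - 2*j - 8)/(j^3 + 2*j^2 - 41*j - 42)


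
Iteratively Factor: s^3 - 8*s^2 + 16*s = (s)*(s^2 - 8*s + 16) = s*(s - 4)*(s - 4)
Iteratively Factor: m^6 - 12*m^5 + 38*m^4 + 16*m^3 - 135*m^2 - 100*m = (m)*(m^5 - 12*m^4 + 38*m^3 + 16*m^2 - 135*m - 100) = m*(m + 1)*(m^4 - 13*m^3 + 51*m^2 - 35*m - 100) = m*(m + 1)^2*(m^3 - 14*m^2 + 65*m - 100) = m*(m - 5)*(m + 1)^2*(m^2 - 9*m + 20) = m*(m - 5)^2*(m + 1)^2*(m - 4)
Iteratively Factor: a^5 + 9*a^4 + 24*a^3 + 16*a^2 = (a)*(a^4 + 9*a^3 + 24*a^2 + 16*a) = a*(a + 1)*(a^3 + 8*a^2 + 16*a) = a*(a + 1)*(a + 4)*(a^2 + 4*a) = a*(a + 1)*(a + 4)^2*(a)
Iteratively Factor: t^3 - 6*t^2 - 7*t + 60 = (t - 4)*(t^2 - 2*t - 15) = (t - 5)*(t - 4)*(t + 3)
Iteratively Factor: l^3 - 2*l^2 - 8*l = (l)*(l^2 - 2*l - 8) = l*(l + 2)*(l - 4)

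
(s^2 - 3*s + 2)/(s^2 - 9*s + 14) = (s - 1)/(s - 7)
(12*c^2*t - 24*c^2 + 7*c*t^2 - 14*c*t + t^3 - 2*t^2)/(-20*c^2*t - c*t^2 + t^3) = (3*c*t - 6*c + t^2 - 2*t)/(t*(-5*c + t))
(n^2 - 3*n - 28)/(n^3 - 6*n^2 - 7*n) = (n + 4)/(n*(n + 1))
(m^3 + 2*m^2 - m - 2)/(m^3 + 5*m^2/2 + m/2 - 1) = 2*(m - 1)/(2*m - 1)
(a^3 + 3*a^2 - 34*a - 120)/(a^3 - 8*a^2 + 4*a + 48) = (a^2 + 9*a + 20)/(a^2 - 2*a - 8)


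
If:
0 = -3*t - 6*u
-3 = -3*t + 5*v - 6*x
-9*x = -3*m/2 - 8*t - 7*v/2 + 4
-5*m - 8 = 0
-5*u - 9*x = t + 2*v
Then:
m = -8/5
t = 1711/1895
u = -1711/3790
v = 183/1895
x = 489/3790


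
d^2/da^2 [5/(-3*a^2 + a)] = 10*(3*a*(3*a - 1) - (6*a - 1)^2)/(a^3*(3*a - 1)^3)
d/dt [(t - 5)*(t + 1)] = 2*t - 4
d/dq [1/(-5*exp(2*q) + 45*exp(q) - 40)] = (2*exp(q) - 9)*exp(q)/(5*(exp(2*q) - 9*exp(q) + 8)^2)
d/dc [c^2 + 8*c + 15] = 2*c + 8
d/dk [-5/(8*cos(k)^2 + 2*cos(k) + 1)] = -10*(8*cos(k) + 1)*sin(k)/(8*cos(k)^2 + 2*cos(k) + 1)^2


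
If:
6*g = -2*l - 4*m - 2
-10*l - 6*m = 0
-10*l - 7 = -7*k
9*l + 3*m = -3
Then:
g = -11/12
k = -1/14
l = -3/4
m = 5/4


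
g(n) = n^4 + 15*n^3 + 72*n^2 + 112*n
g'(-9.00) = -455.00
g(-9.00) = 450.00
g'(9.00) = 7969.00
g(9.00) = 24336.00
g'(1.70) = 506.50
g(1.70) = 480.53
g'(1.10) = 330.17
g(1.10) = 231.75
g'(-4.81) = 15.35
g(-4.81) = -6.91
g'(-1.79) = -24.52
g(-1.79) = -45.55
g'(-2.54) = -28.99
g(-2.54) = -24.15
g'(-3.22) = -18.65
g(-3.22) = -7.41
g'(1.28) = 378.44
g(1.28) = 295.47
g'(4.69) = 2189.83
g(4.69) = 4140.25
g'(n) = 4*n^3 + 45*n^2 + 144*n + 112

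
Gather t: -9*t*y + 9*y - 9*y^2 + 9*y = -9*t*y - 9*y^2 + 18*y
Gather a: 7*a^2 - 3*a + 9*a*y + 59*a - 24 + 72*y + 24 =7*a^2 + a*(9*y + 56) + 72*y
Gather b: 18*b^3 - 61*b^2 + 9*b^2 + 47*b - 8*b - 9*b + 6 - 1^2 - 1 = 18*b^3 - 52*b^2 + 30*b + 4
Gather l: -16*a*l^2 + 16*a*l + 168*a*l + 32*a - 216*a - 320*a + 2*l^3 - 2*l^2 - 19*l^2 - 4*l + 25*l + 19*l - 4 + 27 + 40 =-504*a + 2*l^3 + l^2*(-16*a - 21) + l*(184*a + 40) + 63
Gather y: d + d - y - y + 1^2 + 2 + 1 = 2*d - 2*y + 4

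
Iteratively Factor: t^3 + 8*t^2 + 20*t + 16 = (t + 2)*(t^2 + 6*t + 8) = (t + 2)^2*(t + 4)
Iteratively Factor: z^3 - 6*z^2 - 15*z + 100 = (z + 4)*(z^2 - 10*z + 25) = (z - 5)*(z + 4)*(z - 5)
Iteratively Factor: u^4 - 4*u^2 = (u - 2)*(u^3 + 2*u^2) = (u - 2)*(u + 2)*(u^2) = u*(u - 2)*(u + 2)*(u)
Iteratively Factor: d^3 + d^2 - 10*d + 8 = (d - 1)*(d^2 + 2*d - 8) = (d - 2)*(d - 1)*(d + 4)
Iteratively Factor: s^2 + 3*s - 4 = (s - 1)*(s + 4)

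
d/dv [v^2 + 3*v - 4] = 2*v + 3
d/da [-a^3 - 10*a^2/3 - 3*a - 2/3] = -3*a^2 - 20*a/3 - 3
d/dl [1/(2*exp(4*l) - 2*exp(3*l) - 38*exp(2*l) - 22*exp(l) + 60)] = (-4*exp(3*l) + 3*exp(2*l) + 38*exp(l) + 11)*exp(l)/(2*(-exp(4*l) + exp(3*l) + 19*exp(2*l) + 11*exp(l) - 30)^2)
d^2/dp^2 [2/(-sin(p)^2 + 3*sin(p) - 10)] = 2*(4*sin(p)^4 - 9*sin(p)^3 - 37*sin(p)^2 + 48*sin(p) + 2)/(sin(p)^2 - 3*sin(p) + 10)^3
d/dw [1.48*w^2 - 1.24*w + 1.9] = 2.96*w - 1.24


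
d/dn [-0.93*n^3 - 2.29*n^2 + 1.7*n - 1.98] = -2.79*n^2 - 4.58*n + 1.7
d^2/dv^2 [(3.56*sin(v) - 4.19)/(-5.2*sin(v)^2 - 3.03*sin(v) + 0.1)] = (96.2624*sin(v)^5 - 509.28176*sin(v)^4 - 379.47052*sin(v)^3 + 633.681109*sin(v)^2 + 383.76467*sin(v) + 79.136182)/(5.2*sin(v)^2 + 3.03*sin(v) - 0.1)^3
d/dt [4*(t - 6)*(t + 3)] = 8*t - 12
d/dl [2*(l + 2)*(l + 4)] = 4*l + 12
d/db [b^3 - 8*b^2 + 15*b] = 3*b^2 - 16*b + 15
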